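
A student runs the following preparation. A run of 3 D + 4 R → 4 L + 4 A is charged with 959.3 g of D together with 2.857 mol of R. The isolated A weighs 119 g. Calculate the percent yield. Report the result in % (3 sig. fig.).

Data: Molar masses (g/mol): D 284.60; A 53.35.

78.1 %

n(D) = 959.3 / 284.60 = 3.371 mol
n(R) = 2.857 mol
n/ν → D: 1.124, R: 0.7143; R is limiting.
theoretical n(A) = (4/4) × 2.857 = 2.857 mol → 152.4 g
% yield = 119 / 152.4 × 100 = 78.08 %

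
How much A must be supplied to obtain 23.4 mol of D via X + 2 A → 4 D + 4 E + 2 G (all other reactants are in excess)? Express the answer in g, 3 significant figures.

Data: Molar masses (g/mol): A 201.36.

2360 g

n(D) = 23.40 mol
n(A) = (2/4) × 23.40 = 11.70 mol
mass = 11.70 × 201.36 = 2356 g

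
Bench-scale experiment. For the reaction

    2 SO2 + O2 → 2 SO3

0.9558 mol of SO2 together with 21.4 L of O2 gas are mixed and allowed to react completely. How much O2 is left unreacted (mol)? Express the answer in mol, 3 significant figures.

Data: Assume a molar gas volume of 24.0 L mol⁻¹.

0.414 mol

n(SO2) = 0.9558 mol
n(O2) = 21.40 / 24.0 = 0.8917 mol
n/ν → SO2: 0.4779, O2: 0.8917; SO2 is limiting.
O2 consumed = (1/2) × 0.9558 = 0.4779 mol
O2 remaining = 0.8917 − 0.4779 = 0.4138 mol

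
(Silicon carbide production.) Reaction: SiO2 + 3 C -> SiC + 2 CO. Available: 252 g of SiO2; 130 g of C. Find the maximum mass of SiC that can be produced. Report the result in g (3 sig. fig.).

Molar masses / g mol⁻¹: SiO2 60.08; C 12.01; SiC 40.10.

145 g

n(SiO2) = 252.0 / 60.08 = 4.194 mol
n(C) = 130.0 / 12.01 = 10.82 mol
n/ν → SiO2: 4.194, C: 3.607; C is limiting.
n(SiC) = (1/3) × 10.82 = 3.607 mol
mass = 3.607 × 40.10 = 144.6 g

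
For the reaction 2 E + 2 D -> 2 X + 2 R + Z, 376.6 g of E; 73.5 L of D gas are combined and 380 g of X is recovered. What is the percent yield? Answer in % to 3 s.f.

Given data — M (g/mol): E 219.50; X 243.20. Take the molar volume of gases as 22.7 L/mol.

91.1 %

n(E) = 376.6 / 219.50 = 1.716 mol
n(D) = 73.50 / 22.7 = 3.238 mol
n/ν → E: 0.8580, D: 1.619; E is limiting.
theoretical n(X) = (2/2) × 1.716 = 1.716 mol → 417.3 g
% yield = 380 / 417.3 × 100 = 91.06 %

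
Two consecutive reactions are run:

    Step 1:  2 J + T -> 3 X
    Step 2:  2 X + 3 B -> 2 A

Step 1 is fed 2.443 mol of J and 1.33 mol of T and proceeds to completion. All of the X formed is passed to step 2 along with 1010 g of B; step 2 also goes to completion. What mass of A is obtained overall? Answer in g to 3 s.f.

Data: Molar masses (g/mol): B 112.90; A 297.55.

Step 1:
n(J) = 2.443 mol
n(T) = 1.330 mol
n/ν for J = 2.443/2 = 1.222
n/ν for T = 1.330/1 = 1.330
Smallest n/ν is J → limiting reagent.
n(X) produced = (3/2) × 2.443 = 3.665 mol
Step 2:
n(X) available = 3.665 mol
n(B) = 1010 / 112.90 = 8.946 mol
n/ν for X = 3.665/2 = 1.833
n/ν for B = 8.946/3 = 2.982
Smallest n/ν is X → limiting reagent.
n(A) = (2/2) × 3.665 = 3.665 mol
mass = 3.665 × 297.55 = 1091 g

1090 g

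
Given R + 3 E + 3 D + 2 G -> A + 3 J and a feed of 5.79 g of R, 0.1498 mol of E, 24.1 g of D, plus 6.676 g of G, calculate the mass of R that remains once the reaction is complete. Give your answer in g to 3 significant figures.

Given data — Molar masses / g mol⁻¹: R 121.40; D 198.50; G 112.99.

2.20 g

n(R) = 5.790 / 121.40 = 0.04769 mol
n(E) = 0.1498 mol
n(D) = 24.10 / 198.50 = 0.1214 mol
n(G) = 6.676 / 112.99 = 0.05908 mol
n/ν for R = 0.04769/1 = 0.04769
n/ν for E = 0.1498/3 = 0.04993
n/ν for D = 0.1214/3 = 0.04047
n/ν for G = 0.05908/2 = 0.02954
Smallest n/ν is G → limiting reagent.
R consumed = (1/2) × 0.05908 = 0.02954 mol
R remaining = 0.04769 − 0.02954 = 0.01815 mol
mass = 0.01815 × 121.40 = 2.203 g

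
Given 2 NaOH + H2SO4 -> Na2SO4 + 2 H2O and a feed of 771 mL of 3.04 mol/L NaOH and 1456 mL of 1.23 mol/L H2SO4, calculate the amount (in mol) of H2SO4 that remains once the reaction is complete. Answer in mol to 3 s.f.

0.619 mol

n(NaOH) = 3.04 × 771.0/1000 = 2.344 mol
n(H2SO4) = 1.23 × 1456/1000 = 1.791 mol
n/ν for NaOH = 2.344/2 = 1.172
n/ν for H2SO4 = 1.791/1 = 1.791
Smallest n/ν is NaOH → limiting reagent.
H2SO4 consumed = (1/2) × 2.344 = 1.172 mol
H2SO4 remaining = 1.791 − 1.172 = 0.6190 mol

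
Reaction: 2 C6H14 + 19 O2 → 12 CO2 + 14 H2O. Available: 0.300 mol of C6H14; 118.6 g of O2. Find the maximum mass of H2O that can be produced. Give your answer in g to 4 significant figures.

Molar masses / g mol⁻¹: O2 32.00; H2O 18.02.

n(C6H14) = 0.3000 mol
n(O2) = 118.6 / 32.00 = 3.706 mol
n/ν → C6H14: 0.1500, O2: 0.1951; C6H14 is limiting.
n(H2O) = (14/2) × 0.3000 = 2.100 mol
mass = 2.100 × 18.02 = 37.84 g

37.84 g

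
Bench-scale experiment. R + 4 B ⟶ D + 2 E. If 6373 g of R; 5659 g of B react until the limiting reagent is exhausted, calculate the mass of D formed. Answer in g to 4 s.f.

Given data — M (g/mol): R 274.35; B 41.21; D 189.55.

n(R) = 6373 / 274.35 = 23.23 mol
n(B) = 5659 / 41.21 = 137.3 mol
n/ν for R = 23.23/1 = 23.23
n/ν for B = 137.3/4 = 34.33
Smallest n/ν is R → limiting reagent.
n(D) = (1/1) × 23.23 = 23.23 mol
mass = 23.23 × 189.55 = 4403 g

4403 g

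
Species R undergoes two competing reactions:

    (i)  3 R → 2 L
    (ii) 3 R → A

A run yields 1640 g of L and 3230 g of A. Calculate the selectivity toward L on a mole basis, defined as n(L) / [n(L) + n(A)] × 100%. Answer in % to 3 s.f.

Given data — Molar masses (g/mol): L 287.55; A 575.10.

50.4 %

n(L) = 1640 / 287.55 = 5.703 mol
n(A) = 3230 / 575.10 = 5.616 mol
selectivity = 5.703/(5.703+5.616) × 100 = 50.38 %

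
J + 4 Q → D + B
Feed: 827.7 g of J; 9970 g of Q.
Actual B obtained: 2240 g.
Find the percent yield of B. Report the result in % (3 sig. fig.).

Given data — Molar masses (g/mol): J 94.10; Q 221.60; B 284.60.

n(J) = 827.7 / 94.10 = 8.796 mol
n(Q) = 9970 / 221.60 = 44.99 mol
n/ν for J = 8.796/1 = 8.796
n/ν for Q = 44.99/4 = 11.25
Smallest n/ν is J → limiting reagent.
theoretical n(B) = (1/1) × 8.796 = 8.796 mol → 2503 g
% yield = 2240 / 2503 × 100 = 89.49 %

89.5 %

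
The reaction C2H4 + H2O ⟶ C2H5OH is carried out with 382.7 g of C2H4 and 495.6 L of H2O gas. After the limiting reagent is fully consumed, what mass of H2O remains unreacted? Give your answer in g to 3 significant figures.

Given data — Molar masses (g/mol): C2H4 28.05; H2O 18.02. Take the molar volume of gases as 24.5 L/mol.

119 g

n(C2H4) = 382.7 / 28.05 = 13.64 mol
n(H2O) = 495.6 / 24.5 = 20.23 mol
n/ν for C2H4 = 13.64/1 = 13.64
n/ν for H2O = 20.23/1 = 20.23
Smallest n/ν is C2H4 → limiting reagent.
H2O consumed = (1/1) × 13.64 = 13.64 mol
H2O remaining = 20.23 − 13.64 = 6.590 mol
mass = 6.590 × 18.02 = 118.8 g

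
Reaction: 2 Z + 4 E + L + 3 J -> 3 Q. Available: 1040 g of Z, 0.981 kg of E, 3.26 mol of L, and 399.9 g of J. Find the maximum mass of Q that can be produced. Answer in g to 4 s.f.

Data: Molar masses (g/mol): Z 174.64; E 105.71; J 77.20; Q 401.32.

n(Z) = 1040 / 174.64 = 5.955 mol
n(E) = 0.9810×1000 / 105.71 = 9.280 mol
n(L) = 3.260 mol
n(J) = 399.9 / 77.20 = 5.180 mol
n/ν for Z = 5.955/2 = 2.978
n/ν for E = 9.280/4 = 2.320
n/ν for L = 3.260/1 = 3.260
n/ν for J = 5.180/3 = 1.727
Smallest n/ν is J → limiting reagent.
n(Q) = (3/3) × 5.180 = 5.180 mol
mass = 5.180 × 401.32 = 2079 g

2079 g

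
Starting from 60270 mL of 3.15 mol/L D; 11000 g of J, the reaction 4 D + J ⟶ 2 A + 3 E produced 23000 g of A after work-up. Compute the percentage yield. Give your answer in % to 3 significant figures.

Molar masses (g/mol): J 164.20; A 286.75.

84.5 %

n(D) = 3.15 × 60270/1000 = 189.9 mol
n(J) = 11000 / 164.20 = 66.99 mol
n/ν for D = 189.9/4 = 47.48
n/ν for J = 66.99/1 = 66.99
Smallest n/ν is D → limiting reagent.
theoretical n(A) = (2/4) × 189.9 = 94.95 mol → 27230 g
% yield = 23000 / 27230 × 100 = 84.47 %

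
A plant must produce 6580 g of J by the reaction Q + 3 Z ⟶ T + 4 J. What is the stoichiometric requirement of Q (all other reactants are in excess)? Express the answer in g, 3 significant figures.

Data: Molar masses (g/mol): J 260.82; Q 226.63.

n(J) = 6580 / 260.82 = 25.23 mol
n(Q) = (1/4) × 25.23 = 6.308 mol
mass = 6.308 × 226.63 = 1430 g

1430 g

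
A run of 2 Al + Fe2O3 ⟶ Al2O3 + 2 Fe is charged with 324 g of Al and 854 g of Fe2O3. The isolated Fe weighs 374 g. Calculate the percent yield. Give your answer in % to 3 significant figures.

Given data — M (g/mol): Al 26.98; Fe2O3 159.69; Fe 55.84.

62.6 %

n(Al) = 324.0 / 26.98 = 12.01 mol
n(Fe2O3) = 854.0 / 159.69 = 5.348 mol
n/ν → Al: 6.005, Fe2O3: 5.348; Fe2O3 is limiting.
theoretical n(Fe) = (2/1) × 5.348 = 10.70 mol → 597.5 g
% yield = 374 / 597.5 × 100 = 62.59 %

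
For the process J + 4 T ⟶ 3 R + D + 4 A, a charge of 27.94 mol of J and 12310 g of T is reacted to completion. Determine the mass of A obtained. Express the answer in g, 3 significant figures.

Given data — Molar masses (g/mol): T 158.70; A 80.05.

n(J) = 27.94 mol
n(T) = 12310 / 158.70 = 77.57 mol
n/ν for J = 27.94/1 = 27.94
n/ν for T = 77.57/4 = 19.39
Smallest n/ν is T → limiting reagent.
n(A) = (4/4) × 77.57 = 77.57 mol
mass = 77.57 × 80.05 = 6209 g

6210 g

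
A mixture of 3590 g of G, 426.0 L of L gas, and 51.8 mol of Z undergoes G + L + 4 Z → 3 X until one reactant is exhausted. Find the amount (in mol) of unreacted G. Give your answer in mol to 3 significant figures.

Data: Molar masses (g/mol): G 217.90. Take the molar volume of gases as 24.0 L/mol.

3.53 mol

n(G) = 3590 / 217.90 = 16.48 mol
n(L) = 426.0 / 24.0 = 17.75 mol
n(Z) = 51.80 mol
n/ν → G: 16.48, L: 17.75, Z: 12.95; Z is limiting.
G consumed = (1/4) × 51.80 = 12.95 mol
G remaining = 16.48 − 12.95 = 3.530 mol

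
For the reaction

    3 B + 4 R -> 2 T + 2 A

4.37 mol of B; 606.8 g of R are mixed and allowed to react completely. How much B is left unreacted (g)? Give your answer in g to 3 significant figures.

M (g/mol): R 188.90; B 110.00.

n(B) = 4.370 mol
n(R) = 606.8 / 188.90 = 3.212 mol
n/ν for B = 4.370/3 = 1.457
n/ν for R = 3.212/4 = 0.8030
Smallest n/ν is R → limiting reagent.
B consumed = (3/4) × 3.212 = 2.409 mol
B remaining = 4.370 − 2.409 = 1.961 mol
mass = 1.961 × 110.00 = 215.7 g

216 g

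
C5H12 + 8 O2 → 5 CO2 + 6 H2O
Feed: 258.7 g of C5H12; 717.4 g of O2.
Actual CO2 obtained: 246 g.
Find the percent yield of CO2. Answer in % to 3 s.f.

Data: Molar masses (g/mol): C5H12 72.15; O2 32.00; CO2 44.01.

n(C5H12) = 258.7 / 72.15 = 3.586 mol
n(O2) = 717.4 / 32.00 = 22.42 mol
n/ν → C5H12: 3.586, O2: 2.803; O2 is limiting.
theoretical n(CO2) = (5/8) × 22.42 = 14.01 mol → 616.6 g
% yield = 246 / 616.6 × 100 = 39.90 %

39.9 %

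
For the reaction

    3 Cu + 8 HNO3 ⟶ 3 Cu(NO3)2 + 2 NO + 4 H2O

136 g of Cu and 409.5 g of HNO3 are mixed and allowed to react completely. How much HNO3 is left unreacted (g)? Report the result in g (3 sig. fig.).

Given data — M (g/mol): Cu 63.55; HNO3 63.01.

n(Cu) = 136.0 / 63.55 = 2.140 mol
n(HNO3) = 409.5 / 63.01 = 6.499 mol
n/ν → Cu: 0.7133, HNO3: 0.8124; Cu is limiting.
HNO3 consumed = (8/3) × 2.140 = 5.707 mol
HNO3 remaining = 6.499 − 5.707 = 0.7920 mol
mass = 0.7920 × 63.01 = 49.90 g

49.9 g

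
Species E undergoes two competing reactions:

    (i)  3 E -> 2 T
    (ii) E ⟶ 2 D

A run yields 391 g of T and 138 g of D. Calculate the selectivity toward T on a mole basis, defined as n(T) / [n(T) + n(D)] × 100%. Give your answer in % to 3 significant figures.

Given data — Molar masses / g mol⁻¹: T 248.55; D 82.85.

n(T) = 391 / 248.55 = 1.573 mol
n(D) = 138 / 82.85 = 1.666 mol
selectivity = 1.573/(1.573+1.666) × 100 = 48.56 %

48.6 %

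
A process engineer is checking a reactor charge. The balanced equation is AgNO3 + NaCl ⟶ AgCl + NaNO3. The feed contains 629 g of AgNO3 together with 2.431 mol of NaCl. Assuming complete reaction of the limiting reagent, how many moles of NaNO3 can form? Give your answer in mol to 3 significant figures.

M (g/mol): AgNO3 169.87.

n(AgNO3) = 629.0 / 169.87 = 3.703 mol
n(NaCl) = 2.431 mol
n/ν for AgNO3 = 3.703/1 = 3.703
n/ν for NaCl = 2.431/1 = 2.431
Smallest n/ν is NaCl → limiting reagent.
n(NaNO3) = (1/1) × 2.431 = 2.431 mol

2.43 mol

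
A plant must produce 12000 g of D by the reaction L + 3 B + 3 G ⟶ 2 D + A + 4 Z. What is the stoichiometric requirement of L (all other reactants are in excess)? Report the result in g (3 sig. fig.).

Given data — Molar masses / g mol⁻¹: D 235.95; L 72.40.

n(D) = 12000 / 235.95 = 50.86 mol
n(L) = (1/2) × 50.86 = 25.43 mol
mass = 25.43 × 72.40 = 1841 g

1840 g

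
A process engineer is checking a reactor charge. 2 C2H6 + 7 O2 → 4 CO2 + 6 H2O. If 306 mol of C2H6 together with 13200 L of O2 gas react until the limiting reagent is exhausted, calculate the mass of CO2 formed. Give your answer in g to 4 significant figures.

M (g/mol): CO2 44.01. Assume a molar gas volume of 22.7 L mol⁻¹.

n(C2H6) = 306.0 mol
n(O2) = 13200 / 22.7 = 581.5 mol
n/ν for C2H6 = 306.0/2 = 153.0
n/ν for O2 = 581.5/7 = 83.07
Smallest n/ν is O2 → limiting reagent.
n(CO2) = (4/7) × 581.5 = 332.3 mol
mass = 332.3 × 44.01 = 14620 g

14620 g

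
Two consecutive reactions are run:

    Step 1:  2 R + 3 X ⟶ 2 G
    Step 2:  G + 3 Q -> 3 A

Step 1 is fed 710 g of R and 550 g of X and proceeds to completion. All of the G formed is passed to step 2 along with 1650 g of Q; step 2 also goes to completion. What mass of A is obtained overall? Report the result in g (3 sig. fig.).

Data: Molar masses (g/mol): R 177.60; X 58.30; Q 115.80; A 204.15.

2450 g

Step 1:
n(R) = 710.0 / 177.60 = 3.998 mol
n(X) = 550.0 / 58.30 = 9.434 mol
n/ν → R: 1.999, X: 3.145; R is limiting.
n(G) produced = (2/2) × 3.998 = 3.998 mol
Step 2:
n(G) available = 3.998 mol
n(Q) = 1650 / 115.80 = 14.25 mol
n/ν → G: 3.998, Q: 4.750; G is limiting.
n(A) = (3/1) × 3.998 = 11.99 mol
mass = 11.99 × 204.15 = 2448 g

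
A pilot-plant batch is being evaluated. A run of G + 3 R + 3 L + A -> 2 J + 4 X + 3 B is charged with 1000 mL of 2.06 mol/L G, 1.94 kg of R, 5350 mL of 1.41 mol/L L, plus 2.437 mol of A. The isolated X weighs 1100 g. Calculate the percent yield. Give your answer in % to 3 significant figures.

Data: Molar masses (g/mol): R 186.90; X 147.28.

90.6 %

n(G) = 2.06 × 1000/1000 = 2.060 mol
n(R) = 1.940×1000 / 186.90 = 10.38 mol
n(L) = 1.41 × 5350/1000 = 7.544 mol
n(A) = 2.437 mol
n/ν for G = 2.060/1 = 2.060
n/ν for R = 10.38/3 = 3.460
n/ν for L = 7.544/3 = 2.515
n/ν for A = 2.437/1 = 2.437
Smallest n/ν is G → limiting reagent.
theoretical n(X) = (4/1) × 2.060 = 8.240 mol → 1214 g
% yield = 1100 / 1214 × 100 = 90.61 %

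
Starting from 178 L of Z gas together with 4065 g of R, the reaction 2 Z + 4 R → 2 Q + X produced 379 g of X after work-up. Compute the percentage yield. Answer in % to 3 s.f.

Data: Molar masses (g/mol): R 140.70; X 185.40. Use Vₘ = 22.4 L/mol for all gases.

n(Z) = 178.0 / 22.4 = 7.946 mol
n(R) = 4065 / 140.70 = 28.89 mol
n/ν for Z = 7.946/2 = 3.973
n/ν for R = 28.89/4 = 7.223
Smallest n/ν is Z → limiting reagent.
theoretical n(X) = (1/2) × 7.946 = 3.973 mol → 736.6 g
% yield = 379 / 736.6 × 100 = 51.45 %

51.5 %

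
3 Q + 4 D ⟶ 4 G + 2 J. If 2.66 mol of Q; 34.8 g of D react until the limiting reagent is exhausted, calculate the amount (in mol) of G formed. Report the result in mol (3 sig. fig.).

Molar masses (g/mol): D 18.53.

1.88 mol

n(Q) = 2.660 mol
n(D) = 34.80 / 18.53 = 1.878 mol
n/ν → Q: 0.8867, D: 0.4695; D is limiting.
n(G) = (4/4) × 1.878 = 1.878 mol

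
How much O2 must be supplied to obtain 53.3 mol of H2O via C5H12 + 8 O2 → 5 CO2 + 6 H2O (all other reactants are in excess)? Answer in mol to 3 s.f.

n(H2O) = 53.30 mol
n(O2) = (8/6) × 53.30 = 71.07 mol

71.1 mol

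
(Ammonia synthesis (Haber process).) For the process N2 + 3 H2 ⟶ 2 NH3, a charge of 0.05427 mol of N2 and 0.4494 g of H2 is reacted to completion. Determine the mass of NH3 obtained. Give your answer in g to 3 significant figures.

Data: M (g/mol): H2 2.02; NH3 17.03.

n(N2) = 0.05427 mol
n(H2) = 0.4494 / 2.02 = 0.2225 mol
n/ν for N2 = 0.05427/1 = 0.05427
n/ν for H2 = 0.2225/3 = 0.07417
Smallest n/ν is N2 → limiting reagent.
n(NH3) = (2/1) × 0.05427 = 0.1085 mol
mass = 0.1085 × 17.03 = 1.848 g

1.85 g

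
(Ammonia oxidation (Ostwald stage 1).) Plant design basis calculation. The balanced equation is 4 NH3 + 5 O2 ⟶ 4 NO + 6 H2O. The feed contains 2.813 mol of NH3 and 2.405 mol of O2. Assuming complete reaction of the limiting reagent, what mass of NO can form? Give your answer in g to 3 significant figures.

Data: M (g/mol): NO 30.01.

57.7 g

n(NH3) = 2.813 mol
n(O2) = 2.405 mol
n/ν for NH3 = 2.813/4 = 0.7033
n/ν for O2 = 2.405/5 = 0.4810
Smallest n/ν is O2 → limiting reagent.
n(NO) = (4/5) × 2.405 = 1.924 mol
mass = 1.924 × 30.01 = 57.74 g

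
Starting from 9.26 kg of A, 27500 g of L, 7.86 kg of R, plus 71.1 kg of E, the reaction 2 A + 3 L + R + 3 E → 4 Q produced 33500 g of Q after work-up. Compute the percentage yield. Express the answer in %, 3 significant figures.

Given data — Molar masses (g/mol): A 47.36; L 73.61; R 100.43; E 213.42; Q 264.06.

40.5 %

n(A) = 9.260×1000 / 47.36 = 195.5 mol
n(L) = 27500 / 73.61 = 373.6 mol
n(R) = 7.860×1000 / 100.43 = 78.26 mol
n(E) = 71.10×1000 / 213.42 = 333.1 mol
n/ν → A: 97.75, L: 124.5, R: 78.26, E: 111.0; R is limiting.
theoretical n(Q) = (4/1) × 78.26 = 313.0 mol → 82650 g
% yield = 33500 / 82650 × 100 = 40.53 %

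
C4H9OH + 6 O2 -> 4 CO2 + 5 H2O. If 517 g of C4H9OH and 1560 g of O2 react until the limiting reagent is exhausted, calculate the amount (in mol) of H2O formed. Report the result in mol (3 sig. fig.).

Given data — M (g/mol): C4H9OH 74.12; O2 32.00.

34.9 mol

n(C4H9OH) = 517.0 / 74.12 = 6.975 mol
n(O2) = 1560 / 32.00 = 48.75 mol
n/ν for C4H9OH = 6.975/1 = 6.975
n/ν for O2 = 48.75/6 = 8.125
Smallest n/ν is C4H9OH → limiting reagent.
n(H2O) = (5/1) × 6.975 = 34.88 mol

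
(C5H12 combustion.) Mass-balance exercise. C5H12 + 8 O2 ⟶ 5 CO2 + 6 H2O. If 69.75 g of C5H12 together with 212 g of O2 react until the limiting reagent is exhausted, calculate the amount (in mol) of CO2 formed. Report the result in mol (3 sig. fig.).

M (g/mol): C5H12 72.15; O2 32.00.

n(C5H12) = 69.75 / 72.15 = 0.9667 mol
n(O2) = 212.0 / 32.00 = 6.625 mol
n/ν for C5H12 = 0.9667/1 = 0.9667
n/ν for O2 = 6.625/8 = 0.8281
Smallest n/ν is O2 → limiting reagent.
n(CO2) = (5/8) × 6.625 = 4.141 mol

4.14 mol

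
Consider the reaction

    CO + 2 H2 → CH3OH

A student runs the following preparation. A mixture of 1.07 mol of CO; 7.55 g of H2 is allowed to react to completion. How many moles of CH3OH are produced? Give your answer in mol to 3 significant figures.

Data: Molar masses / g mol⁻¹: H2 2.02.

n(CO) = 1.070 mol
n(H2) = 7.550 / 2.02 = 3.738 mol
n/ν → CO: 1.070, H2: 1.869; CO is limiting.
n(CH3OH) = (1/1) × 1.070 = 1.070 mol

1.07 mol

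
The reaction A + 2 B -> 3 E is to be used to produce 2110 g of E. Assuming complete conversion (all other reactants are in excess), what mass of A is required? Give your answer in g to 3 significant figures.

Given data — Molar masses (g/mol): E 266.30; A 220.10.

n(E) = 2110 / 266.30 = 7.923 mol
n(A) = (1/3) × 7.923 = 2.641 mol
mass = 2.641 × 220.10 = 581.3 g

581 g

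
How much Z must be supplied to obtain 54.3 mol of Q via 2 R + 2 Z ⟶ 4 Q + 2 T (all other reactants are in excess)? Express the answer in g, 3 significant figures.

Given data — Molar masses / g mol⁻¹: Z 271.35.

n(Q) = 54.30 mol
n(Z) = (2/4) × 54.30 = 27.15 mol
mass = 27.15 × 271.35 = 7367 g

7370 g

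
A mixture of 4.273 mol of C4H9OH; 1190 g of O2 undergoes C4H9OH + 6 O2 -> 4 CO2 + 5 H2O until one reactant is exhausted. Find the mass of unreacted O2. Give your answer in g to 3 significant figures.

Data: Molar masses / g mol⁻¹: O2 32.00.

370 g

n(C4H9OH) = 4.273 mol
n(O2) = 1190 / 32.00 = 37.19 mol
n/ν → C4H9OH: 4.273, O2: 6.198; C4H9OH is limiting.
O2 consumed = (6/1) × 4.273 = 25.64 mol
O2 remaining = 37.19 − 25.64 = 11.55 mol
mass = 11.55 × 32.00 = 369.6 g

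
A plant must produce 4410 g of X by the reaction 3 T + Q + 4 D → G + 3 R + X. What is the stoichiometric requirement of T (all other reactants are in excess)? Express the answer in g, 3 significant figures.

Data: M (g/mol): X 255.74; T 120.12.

n(X) = 4410 / 255.74 = 17.24 mol
n(T) = (3/1) × 17.24 = 51.72 mol
mass = 51.72 × 120.12 = 6213 g

6210 g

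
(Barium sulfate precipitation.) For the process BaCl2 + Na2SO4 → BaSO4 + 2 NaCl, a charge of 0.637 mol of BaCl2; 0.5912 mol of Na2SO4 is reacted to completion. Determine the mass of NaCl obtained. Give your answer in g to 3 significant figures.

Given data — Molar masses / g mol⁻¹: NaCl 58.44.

n(BaCl2) = 0.6370 mol
n(Na2SO4) = 0.5912 mol
n/ν for BaCl2 = 0.6370/1 = 0.6370
n/ν for Na2SO4 = 0.5912/1 = 0.5912
Smallest n/ν is Na2SO4 → limiting reagent.
n(NaCl) = (2/1) × 0.5912 = 1.182 mol
mass = 1.182 × 58.44 = 69.08 g

69.1 g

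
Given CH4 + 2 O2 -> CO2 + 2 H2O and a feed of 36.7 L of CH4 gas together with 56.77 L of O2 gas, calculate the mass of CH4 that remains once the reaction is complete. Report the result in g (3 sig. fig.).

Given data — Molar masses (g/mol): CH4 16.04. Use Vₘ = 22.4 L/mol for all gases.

n(CH4) = 36.70 / 22.4 = 1.638 mol
n(O2) = 56.77 / 22.4 = 2.534 mol
n/ν for CH4 = 1.638/1 = 1.638
n/ν for O2 = 2.534/2 = 1.267
Smallest n/ν is O2 → limiting reagent.
CH4 consumed = (1/2) × 2.534 = 1.267 mol
CH4 remaining = 1.638 − 1.267 = 0.3710 mol
mass = 0.3710 × 16.04 = 5.951 g

5.95 g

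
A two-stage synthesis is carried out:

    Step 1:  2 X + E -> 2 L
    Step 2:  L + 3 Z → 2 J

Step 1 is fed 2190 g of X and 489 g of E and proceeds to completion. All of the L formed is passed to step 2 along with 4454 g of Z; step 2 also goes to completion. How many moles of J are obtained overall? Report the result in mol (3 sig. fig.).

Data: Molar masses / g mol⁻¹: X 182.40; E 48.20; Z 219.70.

13.5 mol

Step 1:
n(X) = 2190 / 182.40 = 12.01 mol
n(E) = 489.0 / 48.20 = 10.15 mol
n/ν for X = 12.01/2 = 6.005
n/ν for E = 10.15/1 = 10.15
Smallest n/ν is X → limiting reagent.
n(L) produced = (2/2) × 12.01 = 12.01 mol
Step 2:
n(L) available = 12.01 mol
n(Z) = 4454 / 219.70 = 20.27 mol
n/ν for L = 12.01/1 = 12.01
n/ν for Z = 20.27/3 = 6.757
Smallest n/ν is Z → limiting reagent.
n(J) = (2/3) × 20.27 = 13.51 mol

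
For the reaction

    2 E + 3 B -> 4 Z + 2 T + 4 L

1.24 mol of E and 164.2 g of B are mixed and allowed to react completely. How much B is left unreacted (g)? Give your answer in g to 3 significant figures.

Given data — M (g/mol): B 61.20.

n(E) = 1.240 mol
n(B) = 164.2 / 61.20 = 2.683 mol
n/ν → E: 0.6200, B: 0.8943; E is limiting.
B consumed = (3/2) × 1.240 = 1.860 mol
B remaining = 2.683 − 1.860 = 0.8230 mol
mass = 0.8230 × 61.20 = 50.37 g

50.4 g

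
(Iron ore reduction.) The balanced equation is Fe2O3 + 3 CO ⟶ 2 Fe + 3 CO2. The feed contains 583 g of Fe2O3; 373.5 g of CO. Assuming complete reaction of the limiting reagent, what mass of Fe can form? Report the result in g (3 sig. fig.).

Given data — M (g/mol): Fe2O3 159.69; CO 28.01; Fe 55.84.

408 g

n(Fe2O3) = 583.0 / 159.69 = 3.651 mol
n(CO) = 373.5 / 28.01 = 13.33 mol
n/ν for Fe2O3 = 3.651/1 = 3.651
n/ν for CO = 13.33/3 = 4.443
Smallest n/ν is Fe2O3 → limiting reagent.
n(Fe) = (2/1) × 3.651 = 7.302 mol
mass = 7.302 × 55.84 = 407.7 g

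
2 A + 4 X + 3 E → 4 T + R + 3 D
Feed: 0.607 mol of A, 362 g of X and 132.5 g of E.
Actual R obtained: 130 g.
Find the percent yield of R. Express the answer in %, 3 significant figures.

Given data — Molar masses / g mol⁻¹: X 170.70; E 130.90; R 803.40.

53.3 %

n(A) = 0.6070 mol
n(X) = 362.0 / 170.70 = 2.121 mol
n(E) = 132.5 / 130.90 = 1.012 mol
n/ν for A = 0.6070/2 = 0.3035
n/ν for X = 2.121/4 = 0.5303
n/ν for E = 1.012/3 = 0.3373
Smallest n/ν is A → limiting reagent.
theoretical n(R) = (1/2) × 0.6070 = 0.3035 mol → 243.8 g
% yield = 130 / 243.8 × 100 = 53.32 %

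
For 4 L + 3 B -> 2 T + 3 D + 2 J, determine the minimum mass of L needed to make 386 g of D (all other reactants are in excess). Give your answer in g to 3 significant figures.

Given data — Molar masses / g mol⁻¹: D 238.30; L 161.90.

n(D) = 386 / 238.30 = 1.620 mol
n(L) = (4/3) × 1.620 = 2.160 mol
mass = 2.160 × 161.90 = 349.7 g

350 g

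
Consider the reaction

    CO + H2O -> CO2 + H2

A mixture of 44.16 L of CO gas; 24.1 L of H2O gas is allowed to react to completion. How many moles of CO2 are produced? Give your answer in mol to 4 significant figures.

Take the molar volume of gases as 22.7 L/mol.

1.062 mol

n(CO) = 44.16 / 22.7 = 1.945 mol
n(H2O) = 24.10 / 22.7 = 1.062 mol
n/ν for CO = 1.945/1 = 1.945
n/ν for H2O = 1.062/1 = 1.062
Smallest n/ν is H2O → limiting reagent.
n(CO2) = (1/1) × 1.062 = 1.062 mol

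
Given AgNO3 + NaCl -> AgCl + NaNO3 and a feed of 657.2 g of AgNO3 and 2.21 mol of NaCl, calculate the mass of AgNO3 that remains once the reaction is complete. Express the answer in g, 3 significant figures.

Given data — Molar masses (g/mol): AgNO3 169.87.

282 g

n(AgNO3) = 657.2 / 169.87 = 3.869 mol
n(NaCl) = 2.210 mol
n/ν for AgNO3 = 3.869/1 = 3.869
n/ν for NaCl = 2.210/1 = 2.210
Smallest n/ν is NaCl → limiting reagent.
AgNO3 consumed = (1/1) × 2.210 = 2.210 mol
AgNO3 remaining = 3.869 − 2.210 = 1.659 mol
mass = 1.659 × 169.87 = 281.8 g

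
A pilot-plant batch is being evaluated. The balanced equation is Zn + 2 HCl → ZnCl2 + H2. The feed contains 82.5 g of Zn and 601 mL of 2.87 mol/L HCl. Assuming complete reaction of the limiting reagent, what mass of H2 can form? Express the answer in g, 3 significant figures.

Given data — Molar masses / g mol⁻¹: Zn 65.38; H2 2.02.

n(Zn) = 82.50 / 65.38 = 1.262 mol
n(HCl) = 2.87 × 601.0/1000 = 1.725 mol
n/ν for Zn = 1.262/1 = 1.262
n/ν for HCl = 1.725/2 = 0.8625
Smallest n/ν is HCl → limiting reagent.
n(H2) = (1/2) × 1.725 = 0.8625 mol
mass = 0.8625 × 2.02 = 1.742 g

1.74 g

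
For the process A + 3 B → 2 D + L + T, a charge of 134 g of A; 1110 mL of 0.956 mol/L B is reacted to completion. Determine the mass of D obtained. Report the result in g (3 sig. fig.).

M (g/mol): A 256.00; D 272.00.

192 g

n(A) = 134.0 / 256.00 = 0.5234 mol
n(B) = 0.956 × 1110/1000 = 1.061 mol
n/ν → A: 0.5234, B: 0.3537; B is limiting.
n(D) = (2/3) × 1.061 = 0.7073 mol
mass = 0.7073 × 272.00 = 192.4 g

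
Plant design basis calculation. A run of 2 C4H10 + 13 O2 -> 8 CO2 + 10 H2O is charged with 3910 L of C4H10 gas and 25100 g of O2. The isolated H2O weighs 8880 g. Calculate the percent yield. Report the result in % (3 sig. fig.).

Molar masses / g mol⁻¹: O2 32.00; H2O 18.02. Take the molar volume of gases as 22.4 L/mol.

n(C4H10) = 3910 / 22.4 = 174.6 mol
n(O2) = 25100 / 32.00 = 784.4 mol
n/ν for C4H10 = 174.6/2 = 87.30
n/ν for O2 = 784.4/13 = 60.34
Smallest n/ν is O2 → limiting reagent.
theoretical n(H2O) = (10/13) × 784.4 = 603.4 mol → 10870 g
% yield = 8880 / 10870 × 100 = 81.69 %

81.7 %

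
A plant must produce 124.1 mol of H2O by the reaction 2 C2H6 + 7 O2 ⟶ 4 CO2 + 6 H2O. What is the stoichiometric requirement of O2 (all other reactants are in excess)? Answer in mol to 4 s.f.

n(H2O) = 124.1 mol
n(O2) = (7/6) × 124.1 = 144.8 mol

144.8 mol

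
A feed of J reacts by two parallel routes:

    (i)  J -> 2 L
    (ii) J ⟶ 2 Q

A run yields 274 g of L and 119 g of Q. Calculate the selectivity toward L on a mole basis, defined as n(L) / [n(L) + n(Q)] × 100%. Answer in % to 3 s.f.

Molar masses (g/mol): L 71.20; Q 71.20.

69.7 %

n(L) = 274 / 71.20 = 3.848 mol
n(Q) = 119 / 71.20 = 1.671 mol
selectivity = 3.848/(3.848+1.671) × 100 = 69.72 %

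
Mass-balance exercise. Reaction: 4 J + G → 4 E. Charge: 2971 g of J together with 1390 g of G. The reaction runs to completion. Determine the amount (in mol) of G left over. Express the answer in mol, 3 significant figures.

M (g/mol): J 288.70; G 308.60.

1.93 mol

n(J) = 2971 / 288.70 = 10.29 mol
n(G) = 1390 / 308.60 = 4.504 mol
n/ν → J: 2.573, G: 4.504; J is limiting.
G consumed = (1/4) × 10.29 = 2.573 mol
G remaining = 4.504 − 2.573 = 1.931 mol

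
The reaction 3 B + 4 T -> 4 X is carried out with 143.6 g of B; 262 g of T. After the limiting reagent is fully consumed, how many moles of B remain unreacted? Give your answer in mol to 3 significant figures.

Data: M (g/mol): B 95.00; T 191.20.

0.484 mol

n(B) = 143.6 / 95.00 = 1.512 mol
n(T) = 262.0 / 191.20 = 1.370 mol
n/ν for B = 1.512/3 = 0.5040
n/ν for T = 1.370/4 = 0.3425
Smallest n/ν is T → limiting reagent.
B consumed = (3/4) × 1.370 = 1.028 mol
B remaining = 1.512 − 1.028 = 0.4840 mol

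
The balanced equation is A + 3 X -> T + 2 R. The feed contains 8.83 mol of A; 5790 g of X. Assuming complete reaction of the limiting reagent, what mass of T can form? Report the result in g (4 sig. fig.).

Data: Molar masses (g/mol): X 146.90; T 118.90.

n(A) = 8.830 mol
n(X) = 5790 / 146.90 = 39.41 mol
n/ν for A = 8.830/1 = 8.830
n/ν for X = 39.41/3 = 13.14
Smallest n/ν is A → limiting reagent.
n(T) = (1/1) × 8.830 = 8.830 mol
mass = 8.830 × 118.90 = 1050 g

1050 g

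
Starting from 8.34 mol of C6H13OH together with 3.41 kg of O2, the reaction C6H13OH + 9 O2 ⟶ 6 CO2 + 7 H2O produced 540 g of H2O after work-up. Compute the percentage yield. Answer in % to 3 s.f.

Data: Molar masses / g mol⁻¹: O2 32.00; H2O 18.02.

n(C6H13OH) = 8.340 mol
n(O2) = 3.410×1000 / 32.00 = 106.6 mol
n/ν for C6H13OH = 8.340/1 = 8.340
n/ν for O2 = 106.6/9 = 11.84
Smallest n/ν is C6H13OH → limiting reagent.
theoretical n(H2O) = (7/1) × 8.340 = 58.38 mol → 1052 g
% yield = 540 / 1052 × 100 = 51.33 %

51.3 %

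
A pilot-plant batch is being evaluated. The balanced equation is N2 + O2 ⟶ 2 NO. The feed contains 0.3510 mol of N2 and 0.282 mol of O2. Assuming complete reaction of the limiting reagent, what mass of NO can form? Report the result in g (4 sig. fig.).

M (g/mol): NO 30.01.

16.93 g

n(N2) = 0.3510 mol
n(O2) = 0.2820 mol
n/ν → N2: 0.3510, O2: 0.2820; O2 is limiting.
n(NO) = (2/1) × 0.2820 = 0.5640 mol
mass = 0.5640 × 30.01 = 16.93 g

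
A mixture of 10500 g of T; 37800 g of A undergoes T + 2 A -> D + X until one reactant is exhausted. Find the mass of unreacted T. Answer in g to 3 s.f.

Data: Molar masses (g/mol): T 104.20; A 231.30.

n(T) = 10500 / 104.20 = 100.8 mol
n(A) = 37800 / 231.30 = 163.4 mol
n/ν for T = 100.8/1 = 100.8
n/ν for A = 163.4/2 = 81.70
Smallest n/ν is A → limiting reagent.
T consumed = (1/2) × 163.4 = 81.70 mol
T remaining = 100.8 − 81.70 = 19.10 mol
mass = 19.10 × 104.20 = 1990 g

1990 g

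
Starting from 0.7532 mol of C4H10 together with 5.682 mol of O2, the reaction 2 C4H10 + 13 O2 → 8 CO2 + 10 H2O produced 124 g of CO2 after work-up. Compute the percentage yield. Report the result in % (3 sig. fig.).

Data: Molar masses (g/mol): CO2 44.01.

n(C4H10) = 0.7532 mol
n(O2) = 5.682 mol
n/ν for C4H10 = 0.7532/2 = 0.3766
n/ν for O2 = 5.682/13 = 0.4371
Smallest n/ν is C4H10 → limiting reagent.
theoretical n(CO2) = (8/2) × 0.7532 = 3.013 mol → 132.6 g
% yield = 124 / 132.6 × 100 = 93.51 %

93.5 %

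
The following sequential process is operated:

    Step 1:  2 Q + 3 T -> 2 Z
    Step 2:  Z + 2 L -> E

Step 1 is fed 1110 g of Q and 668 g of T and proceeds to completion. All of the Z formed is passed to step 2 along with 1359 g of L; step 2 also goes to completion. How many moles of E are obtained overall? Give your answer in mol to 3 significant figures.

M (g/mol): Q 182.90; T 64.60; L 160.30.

Step 1:
n(Q) = 1110 / 182.90 = 6.069 mol
n(T) = 668.0 / 64.60 = 10.34 mol
n/ν for Q = 6.069/2 = 3.035
n/ν for T = 10.34/3 = 3.447
Smallest n/ν is Q → limiting reagent.
n(Z) produced = (2/2) × 6.069 = 6.069 mol
Step 2:
n(Z) available = 6.069 mol
n(L) = 1359 / 160.30 = 8.478 mol
n/ν for Z = 6.069/1 = 6.069
n/ν for L = 8.478/2 = 4.239
Smallest n/ν is L → limiting reagent.
n(E) = (1/2) × 8.478 = 4.239 mol

4.24 mol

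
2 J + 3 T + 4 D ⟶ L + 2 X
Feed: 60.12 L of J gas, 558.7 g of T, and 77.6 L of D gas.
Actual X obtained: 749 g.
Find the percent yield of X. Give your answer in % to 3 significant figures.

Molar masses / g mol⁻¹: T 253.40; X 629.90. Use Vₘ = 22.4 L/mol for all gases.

80.9 %

n(J) = 60.12 / 22.4 = 2.684 mol
n(T) = 558.7 / 253.40 = 2.205 mol
n(D) = 77.60 / 22.4 = 3.464 mol
n/ν → J: 1.342, T: 0.7350, D: 0.8660; T is limiting.
theoretical n(X) = (2/3) × 2.205 = 1.470 mol → 926.0 g
% yield = 749 / 926.0 × 100 = 80.89 %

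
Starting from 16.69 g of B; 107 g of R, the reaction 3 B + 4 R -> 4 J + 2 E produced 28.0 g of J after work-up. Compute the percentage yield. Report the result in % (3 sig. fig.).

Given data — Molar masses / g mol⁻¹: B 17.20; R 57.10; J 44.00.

n(B) = 16.69 / 17.20 = 0.9703 mol
n(R) = 107.0 / 57.10 = 1.874 mol
n/ν → B: 0.3234, R: 0.4685; B is limiting.
theoretical n(J) = (4/3) × 0.9703 = 1.294 mol → 56.94 g
% yield = 28.0 / 56.94 × 100 = 49.17 %

49.2 %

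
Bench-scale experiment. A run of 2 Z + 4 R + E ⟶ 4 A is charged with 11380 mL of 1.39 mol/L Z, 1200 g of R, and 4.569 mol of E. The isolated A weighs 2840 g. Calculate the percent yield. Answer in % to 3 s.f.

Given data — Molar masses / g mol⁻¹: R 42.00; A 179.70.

n(Z) = 1.39 × 11380/1000 = 15.82 mol
n(R) = 1200 / 42.00 = 28.57 mol
n(E) = 4.569 mol
n/ν → Z: 7.910, R: 7.143, E: 4.569; E is limiting.
theoretical n(A) = (4/1) × 4.569 = 18.28 mol → 3285 g
% yield = 2840 / 3285 × 100 = 86.45 %

86.5 %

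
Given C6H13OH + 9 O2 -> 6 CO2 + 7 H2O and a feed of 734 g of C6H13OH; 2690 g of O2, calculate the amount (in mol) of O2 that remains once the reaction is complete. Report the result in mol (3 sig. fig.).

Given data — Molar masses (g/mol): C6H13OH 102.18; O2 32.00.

n(C6H13OH) = 734.0 / 102.18 = 7.183 mol
n(O2) = 2690 / 32.00 = 84.06 mol
n/ν for C6H13OH = 7.183/1 = 7.183
n/ν for O2 = 84.06/9 = 9.340
Smallest n/ν is C6H13OH → limiting reagent.
O2 consumed = (9/1) × 7.183 = 64.65 mol
O2 remaining = 84.06 − 64.65 = 19.41 mol

19.4 mol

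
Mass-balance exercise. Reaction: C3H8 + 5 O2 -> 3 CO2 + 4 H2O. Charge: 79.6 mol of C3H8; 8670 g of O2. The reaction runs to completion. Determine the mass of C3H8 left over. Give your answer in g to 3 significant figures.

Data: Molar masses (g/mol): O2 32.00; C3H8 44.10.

1120 g

n(C3H8) = 79.60 mol
n(O2) = 8670 / 32.00 = 270.9 mol
n/ν for C3H8 = 79.60/1 = 79.60
n/ν for O2 = 270.9/5 = 54.18
Smallest n/ν is O2 → limiting reagent.
C3H8 consumed = (1/5) × 270.9 = 54.18 mol
C3H8 remaining = 79.60 − 54.18 = 25.42 mol
mass = 25.42 × 44.10 = 1121 g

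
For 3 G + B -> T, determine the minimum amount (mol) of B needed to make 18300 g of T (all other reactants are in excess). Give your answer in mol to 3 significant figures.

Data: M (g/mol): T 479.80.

n(T) = 18300 / 479.80 = 38.14 mol
n(B) = (1/1) × 38.14 = 38.14 mol

38.1 mol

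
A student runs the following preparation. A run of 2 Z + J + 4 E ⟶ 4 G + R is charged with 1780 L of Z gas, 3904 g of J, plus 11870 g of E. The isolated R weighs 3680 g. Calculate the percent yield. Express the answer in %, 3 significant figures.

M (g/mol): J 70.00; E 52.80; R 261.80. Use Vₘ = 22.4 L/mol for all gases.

35.4 %

n(Z) = 1780 / 22.4 = 79.46 mol
n(J) = 3904 / 70.00 = 55.77 mol
n(E) = 11870 / 52.80 = 224.8 mol
n/ν → Z: 39.73, J: 55.77, E: 56.20; Z is limiting.
theoretical n(R) = (1/2) × 79.46 = 39.73 mol → 10400 g
% yield = 3680 / 10400 × 100 = 35.38 %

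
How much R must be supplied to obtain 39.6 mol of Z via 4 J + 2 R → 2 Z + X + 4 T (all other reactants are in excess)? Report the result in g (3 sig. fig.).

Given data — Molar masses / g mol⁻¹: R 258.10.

10200 g

n(Z) = 39.60 mol
n(R) = (2/2) × 39.60 = 39.60 mol
mass = 39.60 × 258.10 = 10220 g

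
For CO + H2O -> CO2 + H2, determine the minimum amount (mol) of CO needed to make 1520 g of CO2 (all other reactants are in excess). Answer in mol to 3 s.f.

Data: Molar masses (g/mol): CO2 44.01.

34.5 mol

n(CO2) = 1520 / 44.01 = 34.54 mol
n(CO) = (1/1) × 34.54 = 34.54 mol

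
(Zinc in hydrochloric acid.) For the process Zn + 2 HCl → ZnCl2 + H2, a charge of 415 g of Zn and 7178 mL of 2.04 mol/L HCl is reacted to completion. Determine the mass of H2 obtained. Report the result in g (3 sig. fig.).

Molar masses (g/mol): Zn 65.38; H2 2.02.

n(Zn) = 415.0 / 65.38 = 6.348 mol
n(HCl) = 2.04 × 7178/1000 = 14.64 mol
n/ν for Zn = 6.348/1 = 6.348
n/ν for HCl = 14.64/2 = 7.320
Smallest n/ν is Zn → limiting reagent.
n(H2) = (1/1) × 6.348 = 6.348 mol
mass = 6.348 × 2.02 = 12.82 g

12.8 g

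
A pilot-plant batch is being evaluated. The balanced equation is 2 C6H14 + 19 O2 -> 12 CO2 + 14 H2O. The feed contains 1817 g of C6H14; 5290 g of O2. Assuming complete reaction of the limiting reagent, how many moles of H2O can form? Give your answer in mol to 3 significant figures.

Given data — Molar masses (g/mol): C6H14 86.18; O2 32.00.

122 mol

n(C6H14) = 1817 / 86.18 = 21.08 mol
n(O2) = 5290 / 32.00 = 165.3 mol
n/ν for C6H14 = 21.08/2 = 10.54
n/ν for O2 = 165.3/19 = 8.700
Smallest n/ν is O2 → limiting reagent.
n(H2O) = (14/19) × 165.3 = 121.8 mol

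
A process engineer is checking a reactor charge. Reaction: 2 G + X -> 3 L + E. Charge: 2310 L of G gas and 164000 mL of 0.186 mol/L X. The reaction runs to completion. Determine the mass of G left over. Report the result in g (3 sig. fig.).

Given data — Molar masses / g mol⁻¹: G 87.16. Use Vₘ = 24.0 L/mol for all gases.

3070 g

n(G) = 2310 / 24.0 = 96.25 mol
n(X) = 0.186 × 164000/1000 = 30.50 mol
n/ν → G: 48.13, X: 30.50; X is limiting.
G consumed = (2/1) × 30.50 = 61.00 mol
G remaining = 96.25 − 61.00 = 35.25 mol
mass = 35.25 × 87.16 = 3072 g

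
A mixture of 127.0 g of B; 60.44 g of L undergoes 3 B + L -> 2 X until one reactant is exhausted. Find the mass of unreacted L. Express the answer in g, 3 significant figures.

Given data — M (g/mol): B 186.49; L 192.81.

n(B) = 127.0 / 186.49 = 0.6810 mol
n(L) = 60.44 / 192.81 = 0.3135 mol
n/ν for B = 0.6810/3 = 0.2270
n/ν for L = 0.3135/1 = 0.3135
Smallest n/ν is B → limiting reagent.
L consumed = (1/3) × 0.6810 = 0.2270 mol
L remaining = 0.3135 − 0.2270 = 0.08650 mol
mass = 0.08650 × 192.81 = 16.68 g

16.7 g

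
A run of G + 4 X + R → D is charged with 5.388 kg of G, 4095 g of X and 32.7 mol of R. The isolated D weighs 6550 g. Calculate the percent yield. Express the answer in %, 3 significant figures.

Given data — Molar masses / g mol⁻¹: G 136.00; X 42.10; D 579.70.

n(G) = 5.388×1000 / 136.00 = 39.62 mol
n(X) = 4095 / 42.10 = 97.27 mol
n(R) = 32.70 mol
n/ν for G = 39.62/1 = 39.62
n/ν for X = 97.27/4 = 24.32
n/ν for R = 32.70/1 = 32.70
Smallest n/ν is X → limiting reagent.
theoretical n(D) = (1/4) × 97.27 = 24.32 mol → 14100 g
% yield = 6550 / 14100 × 100 = 46.45 %

46.5 %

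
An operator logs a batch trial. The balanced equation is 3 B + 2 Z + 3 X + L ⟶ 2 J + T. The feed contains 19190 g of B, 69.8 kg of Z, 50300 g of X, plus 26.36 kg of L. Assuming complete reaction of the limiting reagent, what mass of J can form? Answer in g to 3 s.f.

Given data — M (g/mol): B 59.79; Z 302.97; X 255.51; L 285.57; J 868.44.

n(B) = 19190 / 59.79 = 321.0 mol
n(Z) = 69.80×1000 / 302.97 = 230.4 mol
n(X) = 50300 / 255.51 = 196.9 mol
n(L) = 26.36×1000 / 285.57 = 92.31 mol
n/ν for B = 321.0/3 = 107.0
n/ν for Z = 230.4/2 = 115.2
n/ν for X = 196.9/3 = 65.63
n/ν for L = 92.31/1 = 92.31
Smallest n/ν is X → limiting reagent.
n(J) = (2/3) × 196.9 = 131.3 mol
mass = 131.3 × 868.44 = 114000 g

114000 g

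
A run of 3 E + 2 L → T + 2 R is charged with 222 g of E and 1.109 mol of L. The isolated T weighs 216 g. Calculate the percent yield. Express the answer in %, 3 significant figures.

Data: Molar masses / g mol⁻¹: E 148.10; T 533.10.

81.1 %

n(E) = 222.0 / 148.10 = 1.499 mol
n(L) = 1.109 mol
n/ν for E = 1.499/3 = 0.4997
n/ν for L = 1.109/2 = 0.5545
Smallest n/ν is E → limiting reagent.
theoretical n(T) = (1/3) × 1.499 = 0.4997 mol → 266.4 g
% yield = 216 / 266.4 × 100 = 81.08 %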